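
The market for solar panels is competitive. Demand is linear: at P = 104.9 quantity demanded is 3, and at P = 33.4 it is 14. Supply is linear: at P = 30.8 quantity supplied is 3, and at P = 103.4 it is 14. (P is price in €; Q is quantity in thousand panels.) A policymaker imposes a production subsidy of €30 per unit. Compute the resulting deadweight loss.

€34.35 thousand

Demand slope = (33.4 − 104.9)/(14 − 3) = −6.5, so P = 124.4 − 6.5Q.
Supply slope = (103.4 − 30.8)/(14 − 3) = 6.6, so P = 11 + 6.6Q.
Competitive equilibrium: 124.4 − 6.5Q = 11 + 6.6Q → Q* = 8.6565, P* = 68.1328.
The subsidy lowers effective supply by 30: P = 6.6Q − 19.
New quantity: 124.4 − 6.5Q = 6.6Q − 19 → Q' = 10.9466.
Overproduction ΔQ = 10.9466 − 8.6565 = 2.2901; wedge = subsidy = 30.
The triangle = ½ × 2.2901 × 30 = €34.35 thousand.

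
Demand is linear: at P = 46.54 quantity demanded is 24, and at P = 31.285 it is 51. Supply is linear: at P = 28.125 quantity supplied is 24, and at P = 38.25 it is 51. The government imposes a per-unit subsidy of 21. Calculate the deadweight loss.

234.57

Demand slope = (31.285 − 46.54)/(51 − 24) = −0.565, so P = 60.1 − 0.565Q.
Supply slope = (38.25 − 28.125)/(51 − 24) = 0.375, so P = 19.125 + 0.375Q.
Competitive equilibrium: 60.1 − 0.565Q = 19.125 + 0.375Q → Q* = 43.59043, P* = 35.47141.
The subsidy lowers effective supply by 21: P = 0.375Q − 1.875.
New quantity: 60.1 − 0.565Q = 0.375Q − 1.875 → Q' = 65.93085.
Overproduction ΔQ = 65.93085 − 43.59043 = 22.34042; wedge = subsidy = 21.
DWL = ½ × 22.34042 × 21 = 234.57.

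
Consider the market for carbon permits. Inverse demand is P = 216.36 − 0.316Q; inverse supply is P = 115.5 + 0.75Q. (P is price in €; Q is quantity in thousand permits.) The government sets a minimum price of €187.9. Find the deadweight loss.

€11.04 thousand

Competitive equilibrium: 216.36 − 0.316Q = 115.5 + 0.75Q → Q* = 94.6154, P* = 186.4615.
At the floor P = 187.9, quantity demanded = (216.36 − 187.9)/0.316 = 90.0633.
Sellers' marginal cost at Q' = 90.0633: 115.5 + 0.75·90.0633 = 183.0475.
ΔQ = 94.6154 − 90.0633 = 4.5521; wedge = 187.9 − 183.0475 = 4.8525.
Deadweight loss = ½ × 4.5521 × 4.8525 = €11.04 thousand.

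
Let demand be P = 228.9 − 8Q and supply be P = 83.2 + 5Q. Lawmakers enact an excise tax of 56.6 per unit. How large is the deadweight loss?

123.21

Competitive equilibrium: 228.9 − 8Q = 83.2 + 5Q → Q* = 11.20769, P* = 139.23846.
With the tax, the buyer price exceeds the seller price by 56.6: (228.9 − 8Q) − (83.2 + 5Q) = 56.6 → Q' = 6.85385.
ΔQ = 11.20769 − 6.85385 = 4.35384; the wedge equals the tax, 56.6.
Deadweight loss = ½ × 4.35384 × 56.6 = 123.21.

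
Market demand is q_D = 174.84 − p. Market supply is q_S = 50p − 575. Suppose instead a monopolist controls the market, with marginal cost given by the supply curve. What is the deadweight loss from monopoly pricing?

3205.18

In inverse form: demand p = 174.84 − q, supply p = 11.5 + 0.02q.
Competitive equilibrium: 174.84 − q = 11.5 + 0.02q → q* = 160.1373, p* = 14.7027.
Marginal revenue: MR = 174.84 − 2q. Set MR = MC: 174.84 − 2q = 11.5 + 0.02q → q_m = 80.8614.
Price p_m = 174.84 − 1·80.8614 = 93.9786; MC(q_m) = 11.5 + 0.02·80.8614 = 13.1172.
Competitive q* = 160.1373, so Δq = 79.2759; wedge = 93.9786 − 13.1172 = 80.8614.
DWL = ½ × 79.2759 × 80.8614 = 3205.18.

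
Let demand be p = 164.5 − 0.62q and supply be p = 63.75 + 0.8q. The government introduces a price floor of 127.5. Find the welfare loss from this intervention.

Competitive equilibrium: 164.5 − 0.62q = 63.75 + 0.8q → q* = 70.9507, p* = 120.5106.
At the floor p = 127.5, quantity demanded = (164.5 − 127.5)/0.62 = 59.6774.
Sellers' marginal cost at q' = 59.6774: 63.75 + 0.8·59.6774 = 111.4919.
Δq = 70.9507 − 59.6774 = 11.2733; wedge = 127.5 − 111.4919 = 16.0081.
Deadweight loss = ½ × 11.2733 × 16.0081 = 90.23.

90.23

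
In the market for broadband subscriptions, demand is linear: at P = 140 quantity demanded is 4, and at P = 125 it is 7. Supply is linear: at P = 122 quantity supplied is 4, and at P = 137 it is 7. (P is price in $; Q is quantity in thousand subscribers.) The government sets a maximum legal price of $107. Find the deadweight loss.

Demand slope = (125 − 140)/(7 − 4) = −5, so P = 160 − 5Q.
Supply slope = (137 − 122)/(7 − 4) = 5, so P = 102 + 5Q.
Competitive equilibrium: 160 − 5Q = 102 + 5Q → Q* = 5.8, P* = 131.
At the ceiling P = 107, quantity supplied = (107 − 102)/5 = 1.
Willingness to pay at Q' = 1: 160 − 5·1 = 155.
ΔQ = 5.8 − 1 = 4.8; wedge = 155 − 107 = 48.
DWL = ½ × 4.8 × 48 = $115.20 thousand.

$115.20 thousand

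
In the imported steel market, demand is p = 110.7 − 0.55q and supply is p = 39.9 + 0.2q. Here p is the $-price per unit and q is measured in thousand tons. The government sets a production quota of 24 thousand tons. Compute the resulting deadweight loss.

Competitive equilibrium: 110.7 − 0.55q = 39.9 + 0.2q → q* = 94.4, p* = 58.78.
At q = 24: demand price = 110.7 − 0.55·24 = 97.5; supply price = 39.9 + 0.2·24 = 44.7.
Δq = 94.4 − 24 = 70.4; wedge = 97.5 − 44.7 = 52.8.
The triangle = ½ × 70.4 × 52.8 = $1858.56 thousand.

$1858.56 thousand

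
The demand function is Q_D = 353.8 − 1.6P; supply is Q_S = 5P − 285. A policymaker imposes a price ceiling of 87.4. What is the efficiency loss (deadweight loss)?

In inverse form: demand P = 221.125 − 0.625Q, supply P = 57 + 0.2Q.
Competitive equilibrium: 221.125 − 0.625Q = 57 + 0.2Q → Q* = 198.9394, P* = 96.7879.
At the ceiling P = 87.4, quantity supplied = (87.4 − 57)/0.2 = 152.
Willingness to pay at Q' = 152: 221.125 − 0.625·152 = 126.125.
ΔQ = 198.9394 − 152 = 46.9394; wedge = 126.125 − 87.4 = 38.725.
DWL = ½ × 46.9394 × 38.725 = 908.86.

908.86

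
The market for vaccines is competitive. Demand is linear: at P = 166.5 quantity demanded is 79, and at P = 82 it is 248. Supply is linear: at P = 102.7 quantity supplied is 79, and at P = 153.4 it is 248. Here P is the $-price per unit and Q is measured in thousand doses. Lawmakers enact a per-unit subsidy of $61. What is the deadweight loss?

$2325.625 thousand

Demand slope = (82 − 166.5)/(248 − 79) = −0.5, so P = 206 − 0.5Q.
Supply slope = (153.4 − 102.7)/(248 − 79) = 0.3, so P = 79 + 0.3Q.
Competitive equilibrium: 206 − 0.5Q = 79 + 0.3Q → Q* = 158.75, P* = 126.625.
The subsidy lowers effective supply by 61: P = 18 + 0.3Q.
New quantity: 206 − 0.5Q = 18 + 0.3Q → Q' = 235.
Overproduction ΔQ = 235 − 158.75 = 76.25; wedge = subsidy = 61.
Welfare loss = ½ × 76.25 × 61 = $2325.625 thousand.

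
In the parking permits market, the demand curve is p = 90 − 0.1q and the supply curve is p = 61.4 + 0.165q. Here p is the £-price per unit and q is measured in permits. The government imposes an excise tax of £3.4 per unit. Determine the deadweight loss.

Competitive equilibrium: 90 − 0.1q = 61.4 + 0.165q → q* = 107.9245, p* = 79.2075.
With the tax, the buyer price exceeds the seller price by 3.4: (90 − 0.1q) − (61.4 + 0.165q) = 3.4 → q' = 95.0943.
Δq = 107.9245 − 95.0943 = 12.8302; the wedge equals the tax, 3.4.
Welfare loss = ½ × 12.8302 × 3.4 = £21.81.

£21.81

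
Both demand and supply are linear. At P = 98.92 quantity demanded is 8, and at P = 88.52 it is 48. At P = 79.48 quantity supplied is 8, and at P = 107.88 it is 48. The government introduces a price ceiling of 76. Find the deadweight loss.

Demand slope = (88.52 − 98.92)/(48 − 8) = −0.26, so P = 101 − 0.26Q.
Supply slope = (107.88 − 79.48)/(48 − 8) = 0.71, so P = 73.8 + 0.71Q.
Competitive equilibrium: 101 − 0.26Q = 73.8 + 0.71Q → Q* = 28.0412, P* = 93.7093.
At the ceiling P = 76, quantity supplied = (76 − 73.8)/0.71 = 3.0986.
Willingness to pay at Q' = 3.0986: 101 − 0.26·3.0986 = 100.1944.
ΔQ = 28.0412 − 3.0986 = 24.9426; wedge = 100.1944 − 76 = 24.1944.
Deadweight loss = ½ × 24.9426 × 24.1944 = 301.74.

301.74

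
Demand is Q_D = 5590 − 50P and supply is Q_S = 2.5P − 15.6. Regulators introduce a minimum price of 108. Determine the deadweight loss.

In inverse form: demand P = 111.8 − 0.02Q, supply P = 6.24 + 0.4Q.
Competitive equilibrium: 111.8 − 0.02Q = 6.24 + 0.4Q → Q* = 251.3333, P* = 106.7733.
At the floor P = 108, quantity demanded = (111.8 − 108)/0.02 = 190.
Sellers' marginal cost at Q' = 190: 6.24 + 0.4·190 = 82.24.
ΔQ = 251.3333 − 190 = 61.3333; wedge = 108 − 82.24 = 25.76.
The triangle = ½ × 61.3333 × 25.76 = 789.97.

789.97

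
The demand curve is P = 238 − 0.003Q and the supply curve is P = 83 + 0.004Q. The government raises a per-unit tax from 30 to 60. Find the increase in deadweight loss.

Competitive equilibrium: 238 − 0.003Q = 83 + 0.004Q → Q* = 22142.8571, P* = 171.5714.
For a per-unit tax t: ΔQ = t/0.007, so DWL = ½·t·(t/0.007) = t²/0.014.
At t = 30: DWL = 64285.714. At t = 60: DWL = 257142.857.
Increase = 257142.857 − 64285.714 = 192857.14.

192857.14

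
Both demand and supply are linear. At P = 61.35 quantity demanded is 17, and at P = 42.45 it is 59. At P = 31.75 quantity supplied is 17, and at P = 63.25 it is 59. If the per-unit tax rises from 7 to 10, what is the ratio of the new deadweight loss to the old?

Demand slope = (42.45 − 61.35)/(59 − 17) = −0.45, so P = 69 − 0.45Q.
Supply slope = (63.25 − 31.75)/(59 − 17) = 0.75, so P = 19 + 0.75Q.
Competitive equilibrium: 69 − 0.45Q = 19 + 0.75Q → Q* = 41.6667, P* = 50.25.
For a per-unit tax t: ΔQ = t/1.2, so DWL = ½·t·(t/1.2) = t²/2.4.
At t = 7: DWL = 20.417. At t = 10: DWL = 41.667.
Ratio = (10/7)² = 2.041.

2.041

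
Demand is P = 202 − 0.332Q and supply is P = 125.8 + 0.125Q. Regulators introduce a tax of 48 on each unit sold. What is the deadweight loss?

Competitive equilibrium: 202 − 0.332Q = 125.8 + 0.125Q → Q* = 166.7396, P* = 146.6425.
With the tax, the buyer price exceeds the seller price by 48: (202 − 0.332Q) − (125.8 + 0.125Q) = 48 → Q' = 61.7068.
ΔQ = 166.7396 − 61.7068 = 105.0328; the wedge equals the tax, 48.
Welfare loss = ½ × 105.0328 × 48 = 2520.79.

2520.79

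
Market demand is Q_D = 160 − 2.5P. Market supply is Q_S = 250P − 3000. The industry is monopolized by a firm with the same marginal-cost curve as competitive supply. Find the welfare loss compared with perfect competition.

828.33

In inverse form: demand P = 64 − 0.4Q, supply P = 12 + 0.004Q.
Competitive equilibrium: 64 − 0.4Q = 12 + 0.004Q → Q* = 128.7129, P* = 12.5149.
Marginal revenue: MR = 64 − 0.8Q. Set MR = MC: 64 − 0.8Q = 12 + 0.004Q → Q_m = 64.6766.
Price P_m = 64 − 0.4·64.6766 = 38.1294; MC(Q_m) = 12 + 0.004·64.6766 = 12.2587.
Competitive Q* = 128.7129, so ΔQ = 64.0363; wedge = 38.1294 − 12.2587 = 25.8707.
Welfare loss = ½ × 64.0363 × 25.8707 = 828.33.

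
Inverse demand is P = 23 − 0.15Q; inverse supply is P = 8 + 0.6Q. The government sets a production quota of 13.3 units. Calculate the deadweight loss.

16.83

Competitive equilibrium: 23 − 0.15Q = 8 + 0.6Q → Q* = 20, P* = 20.
At Q = 13.3: demand price = 23 − 0.15·13.3 = 21.005; supply price = 8 + 0.6·13.3 = 15.98.
ΔQ = 20 − 13.3 = 6.7; wedge = 21.005 − 15.98 = 5.025.
DWL = ½ × 6.7 × 5.025 = 16.83.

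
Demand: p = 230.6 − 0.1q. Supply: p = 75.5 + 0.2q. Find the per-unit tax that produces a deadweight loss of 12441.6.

86.4

Competitive equilibrium: 230.6 − 0.1q = 75.5 + 0.2q → q* = 517, p* = 178.9.
A tax t gives Δq = t/0.3 and wedge t, so DWL = t²/0.6.
t²/0.6 = 12441.6 → t² = 7464.96 → t = 86.4.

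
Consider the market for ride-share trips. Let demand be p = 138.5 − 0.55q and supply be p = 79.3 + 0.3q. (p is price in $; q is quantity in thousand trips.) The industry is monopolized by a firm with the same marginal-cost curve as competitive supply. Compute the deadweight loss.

$318.17 thousand

Competitive equilibrium: 138.5 − 0.55q = 79.3 + 0.3q → q* = 69.6471, p* = 100.1941.
Marginal revenue: MR = 138.5 − 1.1q. Set MR = MC: 138.5 − 1.1q = 79.3 + 0.3q → q_m = 42.2857.
Price p_m = 138.5 − 0.55·42.2857 = 115.2429; MC(q_m) = 79.3 + 0.3·42.2857 = 91.9857.
Competitive q* = 69.6471, so Δq = 27.3614; wedge = 115.2429 − 91.9857 = 23.2572.
Deadweight loss = ½ × 27.3614 × 23.2572 = $318.17 thousand.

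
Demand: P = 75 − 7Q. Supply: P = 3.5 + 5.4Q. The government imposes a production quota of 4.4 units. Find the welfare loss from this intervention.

11.57

Competitive equilibrium: 75 − 7Q = 3.5 + 5.4Q → Q* = 5.7661, P* = 34.6371.
At Q = 4.4: demand price = 75 − 7·4.4 = 44.2; supply price = 3.5 + 5.4·4.4 = 27.26.
ΔQ = 5.7661 − 4.4 = 1.3661; wedge = 44.2 − 27.26 = 16.94.
Deadweight loss = ½ × 1.3661 × 16.94 = 11.57.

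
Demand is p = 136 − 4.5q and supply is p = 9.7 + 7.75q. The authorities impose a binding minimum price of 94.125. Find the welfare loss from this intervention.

6.18

Competitive equilibrium: 136 − 4.5q = 9.7 + 7.75q → q* = 10.3102, p* = 89.6041.
At the floor p = 94.125, quantity demanded = (136 − 94.125)/4.5 = 9.3056.
Sellers' marginal cost at q' = 9.3056: 9.7 + 7.75·9.3056 = 81.8184.
Δq = 10.3102 − 9.3056 = 1.0046; wedge = 94.125 − 81.8184 = 12.3066.
Deadweight loss = ½ × 1.0046 × 12.3066 = 6.18.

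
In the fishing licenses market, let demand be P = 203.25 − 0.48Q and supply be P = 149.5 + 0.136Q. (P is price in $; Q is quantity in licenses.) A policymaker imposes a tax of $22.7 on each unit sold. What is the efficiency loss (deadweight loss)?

Competitive equilibrium: 203.25 − 0.48Q = 149.5 + 0.136Q → Q* = 87.25649, P* = 161.36688.
With the tax, the buyer price exceeds the seller price by 22.7: (203.25 − 0.48Q) − (149.5 + 0.136Q) = 22.7 → Q' = 50.40584.
ΔQ = 87.25649 − 50.40584 = 36.85065; the wedge equals the tax, 22.7.
DWL = ½ × 36.85065 × 22.7 = $418.25.

$418.25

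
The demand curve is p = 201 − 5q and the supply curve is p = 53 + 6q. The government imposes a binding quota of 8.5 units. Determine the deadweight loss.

135.01

Competitive equilibrium: 201 − 5q = 53 + 6q → q* = 13.4545, p* = 133.7273.
At q = 8.5: demand price = 201 − 5·8.5 = 158.5; supply price = 53 + 6·8.5 = 104.
Δq = 13.4545 − 8.5 = 4.9545; wedge = 158.5 − 104 = 54.5.
DWL = ½ × 4.9545 × 54.5 = 135.01.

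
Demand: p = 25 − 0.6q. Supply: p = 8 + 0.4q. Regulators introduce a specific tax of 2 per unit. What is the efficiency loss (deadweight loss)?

Competitive equilibrium: 25 − 0.6q = 8 + 0.4q → q* = 17, p* = 14.8.
With the tax, the buyer price exceeds the seller price by 2: (25 − 0.6q) − (8 + 0.4q) = 2 → q' = 15.
Δq = 17 − 15 = 2; the wedge equals the tax, 2.
Welfare loss = ½ × 2 × 2 = 2.

2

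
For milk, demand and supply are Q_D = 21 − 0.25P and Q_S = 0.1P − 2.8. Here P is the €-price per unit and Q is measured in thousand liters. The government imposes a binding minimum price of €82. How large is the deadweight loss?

€85.75 thousand

In inverse form: demand P = 84 − 4Q, supply P = 28 + 10Q.
Competitive equilibrium: 84 − 4Q = 28 + 10Q → Q* = 4, P* = 68.
At the floor P = 82, quantity demanded = (84 − 82)/4 = 0.5.
Sellers' marginal cost at Q' = 0.5: 28 + 10·0.5 = 33.
ΔQ = 4 − 0.5 = 3.5; wedge = 82 − 33 = 49.
Welfare loss = ½ × 3.5 × 49 = €85.75 thousand.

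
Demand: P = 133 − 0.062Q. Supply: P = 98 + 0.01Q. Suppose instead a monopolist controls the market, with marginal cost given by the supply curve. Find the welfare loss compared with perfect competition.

Competitive equilibrium: 133 − 0.062Q = 98 + 0.01Q → Q* = 486.11111, P* = 102.86111.
Marginal revenue: MR = 133 − 0.124Q. Set MR = MC: 133 − 0.124Q = 98 + 0.01Q → Q_m = 261.19403.
Price P_m = 133 − 0.062·261.19403 = 116.80597; MC(Q_m) = 98 + 0.01·261.19403 = 100.61194.
Competitive Q* = 486.11111, so ΔQ = 224.91708; wedge = 116.80597 − 100.61194 = 16.19403.
Welfare loss = ½ × 224.91708 × 16.19403 = 1821.16.

1821.16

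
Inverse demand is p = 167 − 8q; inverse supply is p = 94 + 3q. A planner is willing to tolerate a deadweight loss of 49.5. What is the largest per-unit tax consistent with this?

33

Competitive equilibrium: 167 − 8q = 94 + 3q → q* = 6.6364, p* = 113.9091.
A tax t gives Δq = t/11 and wedge t, so DWL = t²/22.
t²/22 = 49.5 → t² = 1089 → t = 33.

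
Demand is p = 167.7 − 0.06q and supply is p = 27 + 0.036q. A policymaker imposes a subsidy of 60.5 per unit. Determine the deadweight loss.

Competitive equilibrium: 167.7 − 0.06q = 27 + 0.036q → q* = 1465.625, p* = 79.7625.
The subsidy lowers effective supply by 60.5: p = 0.036q − 33.5.
New quantity: 167.7 − 0.06q = 0.036q − 33.5 → q' = 2095.8333.
Overproduction Δq = 2095.8333 − 1465.625 = 630.2083; wedge = subsidy = 60.5.
Deadweight loss = ½ × 630.2083 × 60.5 = 19063.80.

19063.80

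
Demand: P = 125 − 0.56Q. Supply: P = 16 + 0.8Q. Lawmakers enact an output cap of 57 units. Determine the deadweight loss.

364.33

Competitive equilibrium: 125 − 0.56Q = 16 + 0.8Q → Q* = 80.14706, P* = 80.11765.
At Q = 57: demand price = 125 − 0.56·57 = 93.08; supply price = 16 + 0.8·57 = 61.6.
ΔQ = 80.14706 − 57 = 23.14706; wedge = 93.08 − 61.6 = 31.48.
DWL = ½ × 23.14706 × 31.48 = 364.33.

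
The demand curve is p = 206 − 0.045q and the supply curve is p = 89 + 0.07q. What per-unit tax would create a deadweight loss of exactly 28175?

80.5

Competitive equilibrium: 206 − 0.045q = 89 + 0.07q → q* = 1017.3913, p* = 160.2174.
A tax t gives Δq = t/0.115 and wedge t, so DWL = t²/0.23.
t²/0.23 = 28175 → t² = 6480.25 → t = 80.5.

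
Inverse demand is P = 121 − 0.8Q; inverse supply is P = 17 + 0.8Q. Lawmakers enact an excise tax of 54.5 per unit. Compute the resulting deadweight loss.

928.20

Competitive equilibrium: 121 − 0.8Q = 17 + 0.8Q → Q* = 65, P* = 69.
With the tax, the buyer price exceeds the seller price by 54.5: (121 − 0.8Q) − (17 + 0.8Q) = 54.5 → Q' = 30.9375.
ΔQ = 65 − 30.9375 = 34.0625; the wedge equals the tax, 54.5.
Deadweight loss = ½ × 34.0625 × 54.5 = 928.20.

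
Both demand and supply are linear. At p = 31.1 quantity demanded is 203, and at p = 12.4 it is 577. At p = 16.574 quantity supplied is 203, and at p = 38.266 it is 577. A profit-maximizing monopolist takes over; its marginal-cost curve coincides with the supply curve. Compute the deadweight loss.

Demand slope = (12.4 − 31.1)/(577 − 203) = −0.05, so p = 41.25 − 0.05q.
Supply slope = (38.266 − 16.574)/(577 − 203) = 0.058, so p = 4.8 + 0.058q.
Competitive equilibrium: 41.25 − 0.05q = 4.8 + 0.058q → q* = 337.5, p* = 24.375.
Marginal revenue: MR = 41.25 − 0.1q. Set MR = MC: 41.25 − 0.1q = 4.8 + 0.058q → q_m = 230.6962.
Price p_m = 41.25 − 0.05·230.6962 = 29.7152; MC(q_m) = 4.8 + 0.058·230.6962 = 18.1804.
Competitive q* = 337.5, so Δq = 106.8038; wedge = 29.7152 − 18.1804 = 11.5348.
Deadweight loss = ½ × 106.8038 × 11.5348 = 615.98.

615.98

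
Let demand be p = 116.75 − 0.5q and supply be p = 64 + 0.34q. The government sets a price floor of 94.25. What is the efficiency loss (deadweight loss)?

Competitive equilibrium: 116.75 − 0.5q = 64 + 0.34q → q* = 62.7976, p* = 85.3512.
At the floor p = 94.25, quantity demanded = (116.75 − 94.25)/0.5 = 45.
Sellers' marginal cost at q' = 45: 64 + 0.34·45 = 79.3.
Δq = 62.7976 − 45 = 17.7976; wedge = 94.25 − 79.3 = 14.95.
DWL = ½ × 17.7976 × 14.95 = 133.04.

133.04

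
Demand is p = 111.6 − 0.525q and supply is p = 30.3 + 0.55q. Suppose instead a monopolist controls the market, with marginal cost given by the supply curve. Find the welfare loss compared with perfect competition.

Competitive equilibrium: 111.6 − 0.525q = 30.3 + 0.55q → q* = 75.6279, p* = 71.8953.
Marginal revenue: MR = 111.6 − 1.05q. Set MR = MC: 111.6 − 1.05q = 30.3 + 0.55q → q_m = 50.8125.
Price p_m = 111.6 − 0.525·50.8125 = 84.9234; MC(q_m) = 30.3 + 0.55·50.8125 = 58.2469.
Competitive q* = 75.6279, so Δq = 24.8154; wedge = 84.9234 − 58.2469 = 26.6765.
DWL = ½ × 24.8154 × 26.6765 = 330.99.

330.99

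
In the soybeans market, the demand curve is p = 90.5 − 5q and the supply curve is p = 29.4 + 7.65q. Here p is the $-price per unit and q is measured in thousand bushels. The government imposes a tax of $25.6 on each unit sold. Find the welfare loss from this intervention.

Competitive equilibrium: 90.5 − 5q = 29.4 + 7.65q → q* = 4.83, p* = 66.3498.
With the tax, the buyer price exceeds the seller price by 25.6: (90.5 − 5q) − (29.4 + 7.65q) = 25.6 → q' = 2.8063.
Δq = 4.83 − 2.8063 = 2.0237; the wedge equals the tax, 25.6.
Welfare loss = ½ × 2.0237 × 25.6 = $25.90 thousand.

$25.90 thousand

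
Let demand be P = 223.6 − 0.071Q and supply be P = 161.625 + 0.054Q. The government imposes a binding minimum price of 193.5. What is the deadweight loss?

322.71

Competitive equilibrium: 223.6 − 0.071Q = 161.625 + 0.054Q → Q* = 495.8, P* = 188.3982.
At the floor P = 193.5, quantity demanded = (223.6 − 193.5)/0.071 = 423.9437.
Sellers' marginal cost at Q' = 423.9437: 161.625 + 0.054·423.9437 = 184.518.
ΔQ = 495.8 − 423.9437 = 71.8563; wedge = 193.5 − 184.518 = 8.982.
The triangle = ½ × 71.8563 × 8.982 = 322.71.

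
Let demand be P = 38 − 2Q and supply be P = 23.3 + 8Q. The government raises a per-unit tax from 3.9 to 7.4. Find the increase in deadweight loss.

Competitive equilibrium: 38 − 2Q = 23.3 + 8Q → Q* = 1.47, P* = 35.06.
For a per-unit tax t: ΔQ = t/10, so DWL = ½·t·(t/10) = t²/20.
At t = 3.9: DWL = 0.761. At t = 7.4: DWL = 2.738.
Increase = 2.738 − 0.761 = 1.98.

1.98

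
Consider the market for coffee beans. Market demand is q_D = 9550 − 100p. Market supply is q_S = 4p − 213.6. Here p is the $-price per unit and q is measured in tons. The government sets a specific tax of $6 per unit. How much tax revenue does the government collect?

$833.08

In inverse form: demand p = 95.5 − 0.01q, supply p = 53.4 + 0.25q.
Competitive equilibrium: 95.5 − 0.01q = 53.4 + 0.25q → q* = 161.9231, p* = 93.8808.
With the tax, the buyer price exceeds the seller price by 6: (95.5 − 0.01q) − (53.4 + 0.25q) = 6 → q' = 138.8462.
Tax revenue = 6 × 138.8462 = $833.08.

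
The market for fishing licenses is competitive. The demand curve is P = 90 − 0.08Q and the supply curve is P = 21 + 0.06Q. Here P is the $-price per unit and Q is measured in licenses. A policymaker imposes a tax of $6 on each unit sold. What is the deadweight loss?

Competitive equilibrium: 90 − 0.08Q = 21 + 0.06Q → Q* = 492.8571, P* = 50.5714.
With the tax, the buyer price exceeds the seller price by 6: (90 − 0.08Q) − (21 + 0.06Q) = 6 → Q' = 450.
ΔQ = 492.8571 − 450 = 42.8571; the wedge equals the tax, 6.
DWL = ½ × 42.8571 × 6 = $128.57.

$128.57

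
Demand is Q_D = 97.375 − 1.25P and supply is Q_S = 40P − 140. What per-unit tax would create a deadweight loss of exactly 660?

In inverse form: demand P = 77.9 − 0.8Q, supply P = 3.5 + 0.025Q.
Competitive equilibrium: 77.9 − 0.8Q = 3.5 + 0.025Q → Q* = 90.1818, P* = 5.7545.
A tax t gives ΔQ = t/0.825 and wedge t, so DWL = t²/1.65.
t²/1.65 = 660 → t² = 1089 → t = 33.

33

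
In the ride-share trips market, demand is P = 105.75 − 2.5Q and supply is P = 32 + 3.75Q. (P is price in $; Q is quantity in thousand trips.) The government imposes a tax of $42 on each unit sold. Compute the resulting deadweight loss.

$141.12 thousand

Competitive equilibrium: 105.75 − 2.5Q = 32 + 3.75Q → Q* = 11.8, P* = 76.25.
With the tax, the buyer price exceeds the seller price by 42: (105.75 − 2.5Q) − (32 + 3.75Q) = 42 → Q' = 5.08.
ΔQ = 11.8 − 5.08 = 6.72; the wedge equals the tax, 42.
Deadweight loss = ½ × 6.72 × 42 = $141.12 thousand.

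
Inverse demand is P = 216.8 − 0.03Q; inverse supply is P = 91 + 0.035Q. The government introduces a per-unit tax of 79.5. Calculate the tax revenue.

Competitive equilibrium: 216.8 − 0.03Q = 91 + 0.035Q → Q* = 1935.3846, P* = 158.7385.
With the tax, the buyer price exceeds the seller price by 79.5: (216.8 − 0.03Q) − (91 + 0.035Q) = 79.5 → Q' = 712.3077.
Tax revenue = 79.5 × 712.3077 = 56628.46.

56628.46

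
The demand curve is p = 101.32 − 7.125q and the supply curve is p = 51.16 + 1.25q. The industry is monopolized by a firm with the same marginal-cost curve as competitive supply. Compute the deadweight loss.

Competitive equilibrium: 101.32 − 7.125q = 51.16 + 1.25q → q* = 5.9893, p* = 58.6466.
Marginal revenue: MR = 101.32 − 14.25q. Set MR = MC: 101.32 − 14.25q = 51.16 + 1.25q → q_m = 3.2361.
Price p_m = 101.32 − 7.125·3.2361 = 78.2628; MC(q_m) = 51.16 + 1.25·3.2361 = 55.2051.
Competitive q* = 5.9893, so Δq = 2.7532; wedge = 78.2628 − 55.2051 = 23.0577.
DWL = ½ × 2.7532 × 23.0577 = 31.74.

31.74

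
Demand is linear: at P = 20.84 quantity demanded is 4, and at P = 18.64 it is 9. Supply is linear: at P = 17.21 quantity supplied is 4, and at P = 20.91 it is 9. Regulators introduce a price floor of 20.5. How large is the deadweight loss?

3.13

Demand slope = (18.64 − 20.84)/(9 − 4) = −0.44, so P = 22.6 − 0.44Q.
Supply slope = (20.91 − 17.21)/(9 − 4) = 0.74, so P = 14.25 + 0.74Q.
Competitive equilibrium: 22.6 − 0.44Q = 14.25 + 0.74Q → Q* = 7.0763, P* = 19.4864.
At the floor P = 20.5, quantity demanded = (22.6 − 20.5)/0.44 = 4.7727.
Sellers' marginal cost at Q' = 4.7727: 14.25 + 0.74·4.7727 = 17.7818.
ΔQ = 7.0763 − 4.7727 = 2.3036; wedge = 20.5 − 17.7818 = 2.7182.
The triangle = ½ × 2.3036 × 2.7182 = 3.13.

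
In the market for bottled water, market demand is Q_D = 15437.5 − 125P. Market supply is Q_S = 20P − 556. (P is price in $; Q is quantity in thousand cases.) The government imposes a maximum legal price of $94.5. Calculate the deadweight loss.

In inverse form: demand P = 123.5 − 0.008Q, supply P = 27.8 + 0.05Q.
Competitive equilibrium: 123.5 − 0.008Q = 27.8 + 0.05Q → Q* = 1650, P* = 110.3.
At the ceiling P = 94.5, quantity supplied = (94.5 − 27.8)/0.05 = 1334.
Willingness to pay at Q' = 1334: 123.5 − 0.008·1334 = 112.828.
ΔQ = 1650 − 1334 = 316; wedge = 112.828 − 94.5 = 18.328.
Deadweight loss = ½ × 316 × 18.328 = $2895.824 thousand.

$2895.824 thousand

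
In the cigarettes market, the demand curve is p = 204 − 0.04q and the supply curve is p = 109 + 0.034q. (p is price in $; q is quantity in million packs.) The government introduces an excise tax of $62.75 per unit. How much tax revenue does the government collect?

$27347.13 million

Competitive equilibrium: 204 − 0.04q = 109 + 0.034q → q* = 1283.7838, p* = 152.6486.
With the tax, the buyer price exceeds the seller price by 62.75: (204 − 0.04q) − (109 + 0.034q) = 62.75 → q' = 435.8108.
Tax revenue = 62.75 × 435.8108 = $27347.13 million.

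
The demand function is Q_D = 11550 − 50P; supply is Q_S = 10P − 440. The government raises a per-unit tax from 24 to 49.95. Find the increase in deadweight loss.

In inverse form: demand P = 231 − 0.02Q, supply P = 44 + 0.1Q.
Competitive equilibrium: 231 − 0.02Q = 44 + 0.1Q → Q* = 1558.3333, P* = 199.8333.
For a per-unit tax t: ΔQ = t/0.12, so DWL = ½·t·(t/0.12) = t²/0.24.
At t = 24: DWL = 2400. At t = 49.95: DWL = 10395.844.
Increase = 10395.844 − 2400 = 7995.84.

7995.84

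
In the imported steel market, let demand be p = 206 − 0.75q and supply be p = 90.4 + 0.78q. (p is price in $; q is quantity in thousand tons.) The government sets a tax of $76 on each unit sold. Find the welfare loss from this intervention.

Competitive equilibrium: 206 − 0.75q = 90.4 + 0.78q → q* = 75.5556, p* = 149.3333.
With the tax, the buyer price exceeds the seller price by 76: (206 − 0.75q) − (90.4 + 0.78q) = 76 → q' = 25.8824.
Δq = 75.5556 − 25.8824 = 49.6732; the wedge equals the tax, 76.
DWL = ½ × 49.6732 × 76 = $1887.58 thousand.

$1887.58 thousand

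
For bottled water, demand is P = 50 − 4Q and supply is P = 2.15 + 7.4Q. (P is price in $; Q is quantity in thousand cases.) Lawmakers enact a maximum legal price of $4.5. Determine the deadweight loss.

Competitive equilibrium: 50 − 4Q = 2.15 + 7.4Q → Q* = 4.1974, P* = 33.2105.
At the ceiling P = 4.5, quantity supplied = (4.5 − 2.15)/7.4 = 0.3176.
Willingness to pay at Q' = 0.3176: 50 − 4·0.3176 = 48.7296.
ΔQ = 4.1974 − 0.3176 = 3.8798; wedge = 48.7296 − 4.5 = 44.2296.
Deadweight loss = ½ × 3.8798 × 44.2296 = $85.80 thousand.

$85.80 thousand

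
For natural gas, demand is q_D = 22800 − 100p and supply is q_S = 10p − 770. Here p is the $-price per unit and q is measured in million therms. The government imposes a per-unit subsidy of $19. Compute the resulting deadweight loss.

$1640.91 million

In inverse form: demand p = 228 − 0.01q, supply p = 77 + 0.1q.
Competitive equilibrium: 228 − 0.01q = 77 + 0.1q → q* = 1372.7273, p* = 214.2727.
The subsidy lowers effective supply by 19: p = 58 + 0.1q.
New quantity: 228 − 0.01q = 58 + 0.1q → q' = 1545.4545.
Overproduction Δq = 1545.4545 − 1372.7273 = 172.7272; wedge = subsidy = 19.
Welfare loss = ½ × 172.7272 × 19 = $1640.91 million.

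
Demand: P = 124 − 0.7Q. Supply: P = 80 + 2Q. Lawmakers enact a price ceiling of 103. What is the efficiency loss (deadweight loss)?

31.06

Competitive equilibrium: 124 − 0.7Q = 80 + 2Q → Q* = 16.2963, P* = 112.5926.
At the ceiling P = 103, quantity supplied = (103 − 80)/2 = 11.5.
Willingness to pay at Q' = 11.5: 124 − 0.7·11.5 = 115.95.
ΔQ = 16.2963 − 11.5 = 4.7963; wedge = 115.95 − 103 = 12.95.
The triangle = ½ × 4.7963 × 12.95 = 31.06.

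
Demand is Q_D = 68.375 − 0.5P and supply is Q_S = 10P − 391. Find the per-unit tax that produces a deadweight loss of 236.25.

In inverse form: demand P = 136.75 − 2Q, supply P = 39.1 + 0.1Q.
Competitive equilibrium: 136.75 − 2Q = 39.1 + 0.1Q → Q* = 46.5, P* = 43.75.
A tax t gives ΔQ = t/2.1 and wedge t, so DWL = t²/4.2.
t²/4.2 = 236.25 → t² = 992.25 → t = 31.5.

31.5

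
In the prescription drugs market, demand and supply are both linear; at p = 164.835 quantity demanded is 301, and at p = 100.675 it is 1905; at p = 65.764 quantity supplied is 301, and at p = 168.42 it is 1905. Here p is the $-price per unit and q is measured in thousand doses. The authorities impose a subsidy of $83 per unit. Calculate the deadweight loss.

$33120.19 thousand

Demand slope = (100.675 − 164.835)/(1905 − 301) = −0.04, so p = 176.875 − 0.04q.
Supply slope = (168.42 − 65.764)/(1905 − 301) = 0.064, so p = 46.5 + 0.064q.
Competitive equilibrium: 176.875 − 0.04q = 46.5 + 0.064q → q* = 1253.6058, p* = 126.7308.
The subsidy lowers effective supply by 83: p = 0.064q − 36.5.
New quantity: 176.875 − 0.04q = 0.064q − 36.5 → q' = 2051.6827.
Overproduction Δq = 2051.6827 − 1253.6058 = 798.0769; wedge = subsidy = 83.
The triangle = ½ × 798.0769 × 83 = $33120.19 thousand.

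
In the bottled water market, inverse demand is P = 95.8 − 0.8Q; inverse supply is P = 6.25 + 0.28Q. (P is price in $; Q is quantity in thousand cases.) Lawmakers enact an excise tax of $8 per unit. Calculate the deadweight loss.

Competitive equilibrium: 95.8 − 0.8Q = 6.25 + 0.28Q → Q* = 82.9167, P* = 29.4667.
With the tax, the buyer price exceeds the seller price by 8: (95.8 − 0.8Q) − (6.25 + 0.28Q) = 8 → Q' = 75.5093.
ΔQ = 82.9167 − 75.5093 = 7.4074; the wedge equals the tax, 8.
The triangle = ½ × 7.4074 × 8 = $29.63 thousand.

$29.63 thousand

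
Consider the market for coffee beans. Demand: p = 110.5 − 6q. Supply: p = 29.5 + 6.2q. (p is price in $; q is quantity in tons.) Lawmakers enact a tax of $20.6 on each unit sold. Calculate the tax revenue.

Competitive equilibrium: 110.5 − 6q = 29.5 + 6.2q → q* = 6.6393, p* = 70.6639.
With the tax, the buyer price exceeds the seller price by 20.6: (110.5 − 6q) − (29.5 + 6.2q) = 20.6 → q' = 4.9508.
Tax revenue = 20.6 × 4.9508 = $101.99.

$101.99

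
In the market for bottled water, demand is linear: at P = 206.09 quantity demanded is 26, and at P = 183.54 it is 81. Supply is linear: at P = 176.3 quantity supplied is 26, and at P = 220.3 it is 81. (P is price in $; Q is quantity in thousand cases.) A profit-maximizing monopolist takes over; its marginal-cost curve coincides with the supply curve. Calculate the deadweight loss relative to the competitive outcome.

Demand slope = (183.54 − 206.09)/(81 − 26) = −0.41, so P = 216.75 − 0.41Q.
Supply slope = (220.3 − 176.3)/(81 − 26) = 0.8, so P = 155.5 + 0.8Q.
Competitive equilibrium: 216.75 − 0.41Q = 155.5 + 0.8Q → Q* = 50.6198, P* = 195.9959.
Marginal revenue: MR = 216.75 − 0.82Q. Set MR = MC: 216.75 − 0.82Q = 155.5 + 0.8Q → Q_m = 37.8086.
Price P_m = 216.75 − 0.41·37.8086 = 201.2485; MC(Q_m) = 155.5 + 0.8·37.8086 = 185.7469.
Competitive Q* = 50.6198, so ΔQ = 12.8112; wedge = 201.2485 − 185.7469 = 15.5016.
Deadweight loss = ½ × 12.8112 × 15.5016 = $99.30 thousand.

$99.30 thousand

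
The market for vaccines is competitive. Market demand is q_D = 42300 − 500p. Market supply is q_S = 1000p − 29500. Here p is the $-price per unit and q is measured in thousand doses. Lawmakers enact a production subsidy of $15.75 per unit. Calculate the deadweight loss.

In inverse form: demand p = 84.6 − 0.002q, supply p = 29.5 + 0.001q.
Competitive equilibrium: 84.6 − 0.002q = 29.5 + 0.001q → q* = 18366.6667, p* = 47.8667.
The subsidy lowers effective supply by 15.75: p = 13.75 + 0.001q.
New quantity: 84.6 − 0.002q = 13.75 + 0.001q → q' = 23616.6667.
Overproduction Δq = 23616.6667 − 18366.6667 = 5250; wedge = subsidy = 15.75.
DWL = ½ × 5250 × 15.75 = $41343.75 thousand.

$41343.75 thousand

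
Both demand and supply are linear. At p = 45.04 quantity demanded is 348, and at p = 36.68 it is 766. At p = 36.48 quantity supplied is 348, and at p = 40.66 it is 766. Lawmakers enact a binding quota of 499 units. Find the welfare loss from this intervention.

270.68

Demand slope = (36.68 − 45.04)/(766 − 348) = −0.02, so p = 52 − 0.02q.
Supply slope = (40.66 − 36.48)/(766 − 348) = 0.01, so p = 33 + 0.01q.
Competitive equilibrium: 52 − 0.02q = 33 + 0.01q → q* = 633.3333, p* = 39.3333.
At q = 499: demand price = 52 − 0.02·499 = 42.02; supply price = 33 + 0.01·499 = 37.99.
Δq = 633.3333 − 499 = 134.3333; wedge = 42.02 − 37.99 = 4.03.
DWL = ½ × 134.3333 × 4.03 = 270.68.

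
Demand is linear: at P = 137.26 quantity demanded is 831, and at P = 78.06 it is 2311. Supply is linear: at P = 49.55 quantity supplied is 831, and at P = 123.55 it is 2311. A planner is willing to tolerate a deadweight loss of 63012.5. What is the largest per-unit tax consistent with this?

106.5

Demand slope = (78.06 − 137.26)/(2311 − 831) = −0.04, so P = 170.5 − 0.04Q.
Supply slope = (123.55 − 49.55)/(2311 − 831) = 0.05, so P = 8 + 0.05Q.
Competitive equilibrium: 170.5 − 0.04Q = 8 + 0.05Q → Q* = 1805.5556, P* = 98.2778.
A tax t gives ΔQ = t/0.09 and wedge t, so DWL = t²/0.18.
t²/0.18 = 63012.5 → t² = 11342.25 → t = 106.5.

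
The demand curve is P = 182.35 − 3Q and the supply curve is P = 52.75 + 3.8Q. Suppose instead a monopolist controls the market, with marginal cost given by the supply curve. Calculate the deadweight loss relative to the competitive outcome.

115.73

Competitive equilibrium: 182.35 − 3Q = 52.75 + 3.8Q → Q* = 19.0588, P* = 125.1735.
Marginal revenue: MR = 182.35 − 6Q. Set MR = MC: 182.35 − 6Q = 52.75 + 3.8Q → Q_m = 13.2245.
Price P_m = 182.35 − 3·13.2245 = 142.6765; MC(Q_m) = 52.75 + 3.8·13.2245 = 103.0031.
Competitive Q* = 19.0588, so ΔQ = 5.8343; wedge = 142.6765 − 103.0031 = 39.6734.
Deadweight loss = ½ × 5.8343 × 39.6734 = 115.73.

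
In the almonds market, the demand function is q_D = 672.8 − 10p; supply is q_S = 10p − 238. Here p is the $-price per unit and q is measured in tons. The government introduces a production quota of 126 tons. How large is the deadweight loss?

In inverse form: demand p = 67.28 − 0.1q, supply p = 23.8 + 0.1q.
Competitive equilibrium: 67.28 − 0.1q = 23.8 + 0.1q → q* = 217.4, p* = 45.54.
At q = 126: demand price = 67.28 − 0.1·126 = 54.68; supply price = 23.8 + 0.1·126 = 36.4.
Δq = 217.4 − 126 = 91.4; wedge = 54.68 − 36.4 = 18.28.
The triangle = ½ × 91.4 × 18.28 = $835.396.

$835.396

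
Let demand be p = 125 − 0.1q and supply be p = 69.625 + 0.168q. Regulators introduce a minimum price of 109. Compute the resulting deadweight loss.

Competitive equilibrium: 125 − 0.1q = 69.625 + 0.168q → q* = 206.6231, p* = 104.3377.
At the floor p = 109, quantity demanded = (125 − 109)/0.1 = 160.
Sellers' marginal cost at q' = 160: 69.625 + 0.168·160 = 96.505.
Δq = 206.6231 − 160 = 46.6231; wedge = 109 − 96.505 = 12.495.
DWL = ½ × 46.6231 × 12.495 = 291.28.

291.28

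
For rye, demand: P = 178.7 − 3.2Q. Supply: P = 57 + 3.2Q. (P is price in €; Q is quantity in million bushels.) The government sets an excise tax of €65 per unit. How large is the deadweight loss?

Competitive equilibrium: 178.7 − 3.2Q = 57 + 3.2Q → Q* = 19.0156, P* = 117.85.
With the tax, the buyer price exceeds the seller price by 65: (178.7 − 3.2Q) − (57 + 3.2Q) = 65 → Q' = 8.8594.
ΔQ = 19.0156 − 8.8594 = 10.1562; the wedge equals the tax, 65.
Deadweight loss = ½ × 10.1562 × 65 = €330.08 million.

€330.08 million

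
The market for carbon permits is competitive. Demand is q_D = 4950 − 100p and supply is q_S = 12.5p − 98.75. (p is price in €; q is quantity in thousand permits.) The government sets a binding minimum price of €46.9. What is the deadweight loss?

€1840.22 thousand

In inverse form: demand p = 49.5 − 0.01q, supply p = 7.9 + 0.08q.
Competitive equilibrium: 49.5 − 0.01q = 7.9 + 0.08q → q* = 462.2222, p* = 44.8778.
At the floor p = 46.9, quantity demanded = (49.5 − 46.9)/0.01 = 260.
Sellers' marginal cost at q' = 260: 7.9 + 0.08·260 = 28.7.
Δq = 462.2222 − 260 = 202.2222; wedge = 46.9 − 28.7 = 18.2.
Welfare loss = ½ × 202.2222 × 18.2 = €1840.22 thousand.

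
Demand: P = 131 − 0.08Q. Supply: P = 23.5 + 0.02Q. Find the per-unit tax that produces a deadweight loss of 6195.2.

Competitive equilibrium: 131 − 0.08Q = 23.5 + 0.02Q → Q* = 1075, P* = 45.
A tax t gives ΔQ = t/0.1 and wedge t, so DWL = t²/0.2.
t²/0.2 = 6195.2 → t² = 1239.04 → t = 35.2.

35.2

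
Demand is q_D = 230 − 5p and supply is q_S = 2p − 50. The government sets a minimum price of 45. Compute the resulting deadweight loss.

In inverse form: demand p = 46 − 0.2q, supply p = 25 + 0.5q.
Competitive equilibrium: 46 − 0.2q = 25 + 0.5q → q* = 30, p* = 40.
At the floor p = 45, quantity demanded = (46 − 45)/0.2 = 5.
Sellers' marginal cost at q' = 5: 25 + 0.5·5 = 27.5.
Δq = 30 − 5 = 25; wedge = 45 − 27.5 = 17.5.
Welfare loss = ½ × 25 × 17.5 = 218.75.

218.75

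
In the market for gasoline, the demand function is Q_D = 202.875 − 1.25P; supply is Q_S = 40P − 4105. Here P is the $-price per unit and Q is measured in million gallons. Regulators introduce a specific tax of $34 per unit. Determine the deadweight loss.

In inverse form: demand P = 162.3 − 0.8Q, supply P = 102.625 + 0.025Q.
Competitive equilibrium: 162.3 − 0.8Q = 102.625 + 0.025Q → Q* = 72.3333, P* = 104.4333.
With the tax, the buyer price exceeds the seller price by 34: (162.3 − 0.8Q) − (102.625 + 0.025Q) = 34 → Q' = 31.1212.
ΔQ = 72.3333 − 31.1212 = 41.2121; the wedge equals the tax, 34.
Welfare loss = ½ × 41.2121 × 34 = $700.61 million.

$700.61 million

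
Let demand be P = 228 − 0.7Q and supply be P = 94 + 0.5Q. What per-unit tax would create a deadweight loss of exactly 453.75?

Competitive equilibrium: 228 − 0.7Q = 94 + 0.5Q → Q* = 111.6667, P* = 149.8333.
A tax t gives ΔQ = t/1.2 and wedge t, so DWL = t²/2.4.
t²/2.4 = 453.75 → t² = 1089 → t = 33.

33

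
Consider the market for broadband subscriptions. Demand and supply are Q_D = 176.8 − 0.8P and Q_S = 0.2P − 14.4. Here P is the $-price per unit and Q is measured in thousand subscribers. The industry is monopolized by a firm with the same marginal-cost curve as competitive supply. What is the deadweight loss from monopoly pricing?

$49.34 thousand

In inverse form: demand P = 221 − 1.25Q, supply P = 72 + 5Q.
Competitive equilibrium: 221 − 1.25Q = 72 + 5Q → Q* = 23.84, P* = 191.2.
Marginal revenue: MR = 221 − 2.5Q. Set MR = MC: 221 − 2.5Q = 72 + 5Q → Q_m = 19.86667.
Price P_m = 221 − 1.25·19.86667 = 196.16666; MC(Q_m) = 72 + 5·19.86667 = 171.33335.
Competitive Q* = 23.84, so ΔQ = 3.97333; wedge = 196.16666 − 171.33335 = 24.83331.
The triangle = ½ × 3.97333 × 24.83331 = $49.34 thousand.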